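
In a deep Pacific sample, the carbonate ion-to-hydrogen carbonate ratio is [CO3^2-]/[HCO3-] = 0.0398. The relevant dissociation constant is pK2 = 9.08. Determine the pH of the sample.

From K2 = [H⁺][CO3^2-]/[HCO3-]:  pH = pK2 + log₁₀([CO3^2-]/[HCO3-])
log₁₀(0.0398) = -1.400
pH = 9.08 + (-1.400) = 7.68

pH = 7.68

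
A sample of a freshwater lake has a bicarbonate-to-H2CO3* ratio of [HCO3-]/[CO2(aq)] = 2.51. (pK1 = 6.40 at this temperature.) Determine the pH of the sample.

pH = 6.80

From K1 = [H⁺][HCO3-]/[CO2(aq)]:  pH = pK1 + log₁₀([HCO3-]/[CO2(aq)])
log₁₀(2.51) = +0.400
pH = 6.40 + (+0.400) = 6.80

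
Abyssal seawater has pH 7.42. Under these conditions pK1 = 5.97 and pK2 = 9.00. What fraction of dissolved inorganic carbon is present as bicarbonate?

α₁ = 1 / (1 + [H⁺]/K1 + K2/[H⁺]) = 1 / (1 + 10^-1.45 + 10^-1.58)
   = 1 / (1 + 0.035481 + 0.026303) = 1/1.0618 = 0.9418

α₁ = 0.942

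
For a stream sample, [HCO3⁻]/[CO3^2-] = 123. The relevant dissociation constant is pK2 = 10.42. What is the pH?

From K2 = [H⁺][CO3^2-]/[HCO3⁻]:  pH = pK2 − log₁₀([HCO3⁻]/[CO3^2-])
log₁₀(123) = +2.090
pH = 10.42 − (+2.090) = 8.33

pH = 8.33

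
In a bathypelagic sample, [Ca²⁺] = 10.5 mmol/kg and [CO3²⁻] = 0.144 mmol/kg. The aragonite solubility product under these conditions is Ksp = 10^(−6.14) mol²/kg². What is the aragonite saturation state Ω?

Ksp = 10^(−6.14) = 7.244×10^-7
Ω = [Ca²⁺][CO3²⁻]/Ksp = (10.5×10^-3)(0.144×10^-3) / 7.244×10^-7 = 2.09

Ω = 2.09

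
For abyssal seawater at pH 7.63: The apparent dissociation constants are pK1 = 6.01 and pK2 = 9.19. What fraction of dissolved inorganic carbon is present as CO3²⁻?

α₂ = 1 / (1 + [H⁺]/K2 + [H⁺]²/(K1K2)) = 1 / (1 + 10^+1.56 + 10^-0.06)
   = 1 / (1 + 36.308 + 0.87096) = 1/38.179 = 0.02619

α₂ = 0.0262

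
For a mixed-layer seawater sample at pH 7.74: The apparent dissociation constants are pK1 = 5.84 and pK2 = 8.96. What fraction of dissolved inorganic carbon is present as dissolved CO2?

α₀ = 1 / (1 + K1/[H⁺] + K1K2/[H⁺]²) = 1 / (1 + 10^+1.90 + 10^+0.68)
   = 1 / (1 + 79.433 + 4.7863) = 1/85.219 = 0.01173

α₀ = 0.0117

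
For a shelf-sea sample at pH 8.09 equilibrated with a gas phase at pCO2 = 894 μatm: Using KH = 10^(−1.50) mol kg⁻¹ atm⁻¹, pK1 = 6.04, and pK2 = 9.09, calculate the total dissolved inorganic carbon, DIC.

DIC = 3.52 mmol/kg

[CO2*] = KH · pCO2 = 10^(−1.50) × 894×10^-6 = 2.827×10^-5 mol/kg
α₀ = 1/(1 + K1/[H⁺] + K1K2/[H⁺]²) = 1/(1 + 10^+2.05 + 10^+1.05) = 0.008037
DIC = [CO2*]/α₀ = 2.827×10^-5 / 0.008037 = 3.52 mmol/kg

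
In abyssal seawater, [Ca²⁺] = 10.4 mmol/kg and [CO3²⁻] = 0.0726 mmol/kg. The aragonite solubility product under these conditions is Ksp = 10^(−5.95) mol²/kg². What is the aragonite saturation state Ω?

Ω = 0.673

Ksp = 10^(−5.95) = 1.122×10^-6
Ω = [Ca²⁺][CO3²⁻]/Ksp = (10.4×10^-3)(0.0726×10^-3) / 1.122×10^-6 = 0.673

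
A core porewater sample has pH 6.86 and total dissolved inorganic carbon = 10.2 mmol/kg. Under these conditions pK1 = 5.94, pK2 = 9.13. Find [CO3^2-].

α₂ = 1 / (1 + [H⁺]/K2 + [H⁺]²/(K1K2)) = 1 / (1 + 10^+2.27 + 10^+1.35)
   = 1 / (1 + 186.21 + 22.387) = 1/209.60 = 0.004771
[CO3²⁻] = α₂ × DIC = 0.004771 × 10.2 = 0.0487 mmol/kg

[CO3²⁻] = 0.0487 mmol/kg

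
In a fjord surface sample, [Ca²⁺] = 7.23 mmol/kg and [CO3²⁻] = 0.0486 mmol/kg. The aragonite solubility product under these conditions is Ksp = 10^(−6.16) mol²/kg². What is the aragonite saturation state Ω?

Ksp = 10^(−6.16) = 6.918×10^-7
Ω = [Ca²⁺][CO3²⁻]/Ksp = (7.23×10^-3)(0.0486×10^-3) / 6.918×10^-7 = 0.508

Ω = 0.508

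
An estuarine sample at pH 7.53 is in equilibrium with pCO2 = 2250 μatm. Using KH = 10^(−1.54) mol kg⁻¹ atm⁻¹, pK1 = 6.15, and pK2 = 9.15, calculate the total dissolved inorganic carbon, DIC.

DIC = 1.66 mmol/kg

[CO2*] = KH · pCO2 = 10^(−1.54) × 2250×10^-6 = 6.489×10^-5 mol/kg
α₀ = 1/(1 + K1/[H⁺] + K1K2/[H⁺]²) = 1/(1 + 10^+1.38 + 10^-0.24) = 0.03912
DIC = [CO2*]/α₀ = 6.489×10^-5 / 0.03912 = 1.66 mmol/kg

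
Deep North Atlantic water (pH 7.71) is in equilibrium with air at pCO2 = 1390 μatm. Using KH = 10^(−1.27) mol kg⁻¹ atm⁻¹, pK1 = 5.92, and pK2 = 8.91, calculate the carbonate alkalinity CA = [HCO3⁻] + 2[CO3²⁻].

[CO2*] = KH · pCO2 = 10^(−1.27) × 1390×10^-6 = 7.465×10^-5 mol/kg
α₀ = 1/(1 + K1/[H⁺] + K1K2/[H⁺]²) = 1/(1 + 10^+1.79 + 10^+0.59) = 0.01503
DIC = [CO2*]/α₀ = 7.465×10^-5 / 0.01503 = 4.968 mmol/kg
CA = (α₁ + 2α₂)·DIC = (0.9265 + 2×0.05846) × 4.968 = 5.18 mmol/kg

CA = 5.18 mmol/kg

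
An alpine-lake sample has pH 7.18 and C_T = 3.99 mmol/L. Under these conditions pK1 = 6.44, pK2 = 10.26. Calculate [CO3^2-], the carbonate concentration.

[CO3²⁻] = 2.81 μmol/L

α₂ = 1 / (1 + [H⁺]/K2 + [H⁺]²/(K1K2)) = 1 / (1 + 10^+3.08 + 10^+2.34)
   = 1 / (1 + 1202.3 + 218.78) = 1/1422.0 = 0.0007032
[CO3²⁻] = α₂ × DIC = 0.0007032 × 3.99 = 0.00281 mmol/L = 2.81 μmol/L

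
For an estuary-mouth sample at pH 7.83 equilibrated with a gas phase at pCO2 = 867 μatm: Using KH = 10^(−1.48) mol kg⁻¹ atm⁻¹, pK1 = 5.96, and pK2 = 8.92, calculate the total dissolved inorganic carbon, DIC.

DIC = 2.33 mmol/kg

[CO2*] = KH · pCO2 = 10^(−1.48) × 867×10^-6 = 2.871×10^-5 mol/kg
α₀ = 1/(1 + K1/[H⁺] + K1K2/[H⁺]²) = 1/(1 + 10^+1.87 + 10^+0.78) = 0.01232
DIC = [CO2*]/α₀ = 2.871×10^-5 / 0.01232 = 2.33 mmol/kg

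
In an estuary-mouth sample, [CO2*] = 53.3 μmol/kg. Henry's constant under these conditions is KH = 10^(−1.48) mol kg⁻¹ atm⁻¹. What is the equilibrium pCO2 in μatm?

KH = 10^(−1.48) = 3.311×10^-2 mol kg⁻¹ atm⁻¹
pCO2 = [CO2*]/KH = 53.3×10^-6 / 3.311×10^-2 = 1.61×10^-3 atm = 1610 μatm

pCO2 = 1610 μatm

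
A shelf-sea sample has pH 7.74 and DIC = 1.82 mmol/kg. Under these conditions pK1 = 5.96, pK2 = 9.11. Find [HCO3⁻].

[HCO3⁻] = 1.72 mmol/kg

α₁ = 1 / (1 + [H⁺]/K1 + K2/[H⁺]) = 1 / (1 + 10^-1.78 + 10^-1.37)
   = 1 / (1 + 0.016596 + 0.042658) = 1/1.0593 = 0.9441
[HCO3⁻] = α₁ × DIC = 0.9441 × 1.82 = 1.72 mmol/kg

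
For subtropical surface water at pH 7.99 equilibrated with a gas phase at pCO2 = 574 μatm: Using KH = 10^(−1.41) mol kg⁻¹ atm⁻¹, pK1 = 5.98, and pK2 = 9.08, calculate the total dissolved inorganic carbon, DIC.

DIC = 2.49 mmol/kg

[CO2*] = KH · pCO2 = 10^(−1.41) × 574×10^-6 = 2.233×10^-5 mol/kg
α₀ = 1/(1 + K1/[H⁺] + K1K2/[H⁺]²) = 1/(1 + 10^+2.01 + 10^+0.92) = 0.008957
DIC = [CO2*]/α₀ = 2.233×10^-5 / 0.008957 = 2.49 mmol/kg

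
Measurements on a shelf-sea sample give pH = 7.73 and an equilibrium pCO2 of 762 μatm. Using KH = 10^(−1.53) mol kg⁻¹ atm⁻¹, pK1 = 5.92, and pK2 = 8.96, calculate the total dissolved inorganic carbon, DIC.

DIC = 1.56 mmol/kg

[CO2*] = KH · pCO2 = 10^(−1.53) × 762×10^-6 = 2.249×10^-5 mol/kg
α₀ = 1/(1 + K1/[H⁺] + K1K2/[H⁺]²) = 1/(1 + 10^+1.81 + 10^+0.58) = 0.01442
DIC = [CO2*]/α₀ = 2.249×10^-5 / 0.01442 = 1.56 mmol/kg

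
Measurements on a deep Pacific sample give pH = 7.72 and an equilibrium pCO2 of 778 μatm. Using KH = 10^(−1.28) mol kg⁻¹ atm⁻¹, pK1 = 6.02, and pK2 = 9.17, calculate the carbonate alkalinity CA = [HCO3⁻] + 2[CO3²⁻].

CA = 2.19 mmol/kg

[CO2*] = KH · pCO2 = 10^(−1.28) × 778×10^-6 = 4.083×10^-5 mol/kg
α₀ = 1/(1 + K1/[H⁺] + K1K2/[H⁺]²) = 1/(1 + 10^+1.70 + 10^+0.25) = 0.01890
DIC = [CO2*]/α₀ = 4.083×10^-5 / 0.01890 = 2.160 mmol/kg
CA = (α₁ + 2α₂)·DIC = (0.9475 + 2×0.03362) × 2.160 = 2.19 mmol/kg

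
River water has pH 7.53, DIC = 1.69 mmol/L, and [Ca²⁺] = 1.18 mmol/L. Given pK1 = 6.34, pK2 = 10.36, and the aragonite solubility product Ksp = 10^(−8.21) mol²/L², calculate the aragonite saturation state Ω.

Ω = 0.449

α₂ = 1 / (1 + [H⁺]/K2 + [H⁺]²/(K1K2)) = 1 / (1 + 10^+2.83 + 10^+1.64)
   = 1 / (1 + 676.08 + 43.652) = 1/720.73 = 0.001387
[CO3²⁻] = α₂ × DIC = 0.001387 × 1.69 = 0.002345 mmol/L = 2.345 μmol/L
Ksp = 10^(−8.21) = 6.166×10^-9
Ω = [Ca²⁺][CO3²⁻]/Ksp = (1.18×10^-3)(2.345×10^-6) / 6.166×10^-9 = 0.449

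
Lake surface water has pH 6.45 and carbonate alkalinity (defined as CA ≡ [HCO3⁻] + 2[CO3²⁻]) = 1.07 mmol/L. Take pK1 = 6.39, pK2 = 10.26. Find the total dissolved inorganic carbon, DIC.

DIC = 2.00 mmol/L

CA = [HCO3⁻] + 2[CO3²⁻] = (α₁ + 2α₂)·DIC
At pH 6.45: [H⁺]/K1 = 10^-0.06 = 0.87096, K2/[H⁺] = 10^-3.81 = 0.00015488
α₁ = 1/(1 + 0.87096 + 0.00015488) = 1/1.8711 = 0.5344; α₂ = α₁·K2/[H⁺] = 8.277×10^-5
α₁ + 2α₂ = 0.5346
DIC = CA / (α₁ + 2α₂) = 1.07 / 0.5346 = 2.00 mmol/L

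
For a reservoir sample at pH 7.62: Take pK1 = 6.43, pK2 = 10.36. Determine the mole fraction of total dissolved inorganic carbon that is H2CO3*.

α₀ = 0.0605

α₀ = 1 / (1 + K1/[H⁺] + K1K2/[H⁺]²) = 1 / (1 + 10^+1.19 + 10^-1.55)
   = 1 / (1 + 15.488 + 0.028184) = 1/16.516 = 0.06055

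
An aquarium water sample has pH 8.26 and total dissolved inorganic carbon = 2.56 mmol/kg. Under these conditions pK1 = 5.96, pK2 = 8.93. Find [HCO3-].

[HCO3⁻] = 2.10 mmol/kg

α₁ = 1 / (1 + [H⁺]/K1 + K2/[H⁺]) = 1 / (1 + 10^-2.30 + 10^-0.67)
   = 1 / (1 + 0.0050119 + 0.21380) = 1/1.2188 = 0.8205
[HCO3⁻] = α₁ × DIC = 0.8205 × 2.56 = 2.10 mmol/kg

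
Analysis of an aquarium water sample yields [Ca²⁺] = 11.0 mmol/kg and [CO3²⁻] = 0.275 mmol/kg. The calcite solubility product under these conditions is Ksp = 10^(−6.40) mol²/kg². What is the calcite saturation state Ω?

Ω = 7.60

Ksp = 10^(−6.40) = 3.981×10^-7
Ω = [Ca²⁺][CO3²⁻]/Ksp = (11.0×10^-3)(0.275×10^-3) / 3.981×10^-7 = 7.60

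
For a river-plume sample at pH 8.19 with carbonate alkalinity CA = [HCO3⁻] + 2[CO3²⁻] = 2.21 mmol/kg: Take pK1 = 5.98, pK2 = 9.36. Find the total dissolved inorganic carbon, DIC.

DIC = 2.09 mmol/kg

CA = [HCO3⁻] + 2[CO3²⁻] = (α₁ + 2α₂)·DIC
At pH 8.19: [H⁺]/K1 = 10^-2.21 = 0.0061660, K2/[H⁺] = 10^-1.17 = 0.067608
α₁ = 1/(1 + 0.0061660 + 0.067608) = 1/1.0738 = 0.9313; α₂ = α₁·K2/[H⁺] = 0.06296
α₁ + 2α₂ = 1.0572
DIC = CA / (α₁ + 2α₂) = 2.21 / 1.0572 = 2.09 mmol/kg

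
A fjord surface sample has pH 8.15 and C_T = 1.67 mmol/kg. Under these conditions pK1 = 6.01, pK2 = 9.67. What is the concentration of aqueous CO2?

α₀ = 1 / (1 + K1/[H⁺] + K1K2/[H⁺]²) = 1 / (1 + 10^+2.14 + 10^+0.62)
   = 1 / (1 + 138.04 + 4.1687) = 1/143.21 = 0.006983
[CO2*] = α₀ × DIC = 0.006983 × 1.67 = 0.0117 mmol/kg = 11.7 μmol/kg

[CO2*] = 11.7 μmol/kg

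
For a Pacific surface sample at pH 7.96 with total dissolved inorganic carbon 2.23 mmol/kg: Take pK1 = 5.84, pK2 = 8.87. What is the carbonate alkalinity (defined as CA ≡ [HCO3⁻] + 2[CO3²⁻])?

CA = [HCO3⁻] + 2[CO3²⁻] = (α₁ + 2α₂)·DIC
At pH 7.96: [H⁺]/K1 = 10^-2.12 = 0.0075858, K2/[H⁺] = 10^-0.91 = 0.12303
α₁ = 1/(1 + 0.0075858 + 0.12303) = 1/1.1306 = 0.8845; α₂ = α₁·K2/[H⁺] = 0.1088
α₁ + 2α₂ = 1.1021
CA = 1.1021 × 2.23 = 2.46 mmol/kg

CA = 2.46 mmol/kg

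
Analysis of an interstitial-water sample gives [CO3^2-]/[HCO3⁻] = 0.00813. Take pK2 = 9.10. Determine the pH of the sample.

From K2 = [H⁺][CO3^2-]/[HCO3⁻]:  pH = pK2 + log₁₀([CO3^2-]/[HCO3⁻])
log₁₀(0.00813) = -2.090
pH = 9.10 + (-2.090) = 7.01

pH = 7.01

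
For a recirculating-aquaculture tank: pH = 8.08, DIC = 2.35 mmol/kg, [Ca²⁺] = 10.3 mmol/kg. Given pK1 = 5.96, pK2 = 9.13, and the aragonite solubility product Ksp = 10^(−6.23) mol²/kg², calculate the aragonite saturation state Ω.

Ω = 3.34

α₂ = 1 / (1 + [H⁺]/K2 + [H⁺]²/(K1K2)) = 1 / (1 + 10^+1.05 + 10^-1.07)
   = 1 / (1 + 11.220 + 0.085114) = 1/12.305 = 0.08127
[CO3²⁻] = α₂ × DIC = 0.08127 × 2.35 = 0.1910 mmol/kg
Ksp = 10^(−6.23) = 5.888×10^-7
Ω = [Ca²⁺][CO3²⁻]/Ksp = (10.3×10^-3)(1.910×10^-4) / 5.888×10^-7 = 3.34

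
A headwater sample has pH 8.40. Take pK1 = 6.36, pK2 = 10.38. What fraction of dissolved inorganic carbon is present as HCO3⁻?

α₁ = 0.981

α₁ = 1 / (1 + [H⁺]/K1 + K2/[H⁺]) = 1 / (1 + 10^-2.04 + 10^-1.98)
   = 1 / (1 + 0.0091201 + 0.010471) = 1/1.0196 = 0.9808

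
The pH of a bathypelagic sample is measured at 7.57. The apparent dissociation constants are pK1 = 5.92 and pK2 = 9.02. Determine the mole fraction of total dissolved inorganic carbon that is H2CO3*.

α₀ = 0.0212

α₀ = 1 / (1 + K1/[H⁺] + K1K2/[H⁺]²) = 1 / (1 + 10^+1.65 + 10^+0.20)
   = 1 / (1 + 44.668 + 1.5849) = 1/47.253 = 0.02116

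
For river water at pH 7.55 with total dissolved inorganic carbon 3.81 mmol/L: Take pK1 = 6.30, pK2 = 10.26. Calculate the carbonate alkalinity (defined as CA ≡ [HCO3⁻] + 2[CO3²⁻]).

CA = [HCO3⁻] + 2[CO3²⁻] = (α₁ + 2α₂)·DIC
At pH 7.55: [H⁺]/K1 = 10^-1.25 = 0.056234, K2/[H⁺] = 10^-2.71 = 0.0019498
α₁ = 1/(1 + 0.056234 + 0.0019498) = 1/1.0582 = 0.9450; α₂ = α₁·K2/[H⁺] = 0.001843
α₁ + 2α₂ = 0.9487
CA = 0.9487 × 3.81 = 3.61 mmol/L

CA = 3.61 mmol/L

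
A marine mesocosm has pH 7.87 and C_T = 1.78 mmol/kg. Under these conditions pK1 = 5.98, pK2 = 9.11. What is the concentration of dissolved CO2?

α₀ = 1 / (1 + K1/[H⁺] + K1K2/[H⁺]²) = 1 / (1 + 10^+1.89 + 10^+0.65)
   = 1 / (1 + 77.625 + 4.4668) = 1/83.092 = 0.01203
[CO2*] = α₀ × DIC = 0.01203 × 1.78 = 0.0214 mmol/kg

[CO2*] = 0.0214 mmol/kg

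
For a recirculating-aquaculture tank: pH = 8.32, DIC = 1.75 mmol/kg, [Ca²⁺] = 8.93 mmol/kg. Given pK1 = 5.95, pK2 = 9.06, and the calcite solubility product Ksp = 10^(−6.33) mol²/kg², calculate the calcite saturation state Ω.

Ω = 5.13

α₂ = 1 / (1 + [H⁺]/K2 + [H⁺]²/(K1K2)) = 1 / (1 + 10^+0.74 + 10^-1.63)
   = 1 / (1 + 5.4954 + 0.023442) = 1/6.5189 = 0.1534
[CO3²⁻] = α₂ × DIC = 0.1534 × 1.75 = 0.2685 mmol/kg
Ksp = 10^(−6.33) = 4.677×10^-7
Ω = [Ca²⁺][CO3²⁻]/Ksp = (8.93×10^-3)(2.685×10^-4) / 4.677×10^-7 = 5.13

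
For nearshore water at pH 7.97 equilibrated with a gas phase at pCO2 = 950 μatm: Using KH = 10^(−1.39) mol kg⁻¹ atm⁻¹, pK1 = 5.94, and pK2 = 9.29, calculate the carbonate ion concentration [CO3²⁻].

[CO3²⁻] = 0.198 mmol/kg

[CO2*] = KH · pCO2 = 10^(−1.39) × 950×10^-6 = 3.870×10^-5 mol/kg
α₀ = 1/(1 + K1/[H⁺] + K1K2/[H⁺]²) = 1/(1 + 10^+2.03 + 10^+0.71) = 0.008828
DIC = [CO2*]/α₀ = 3.870×10^-5 / 0.008828 = 4.384 mmol/kg
[CO3²⁻] = α₂·DIC; α₂ = 0.04527, so [CO3²⁻] = 0.04527 × 4.384 = 0.198 mmol/kg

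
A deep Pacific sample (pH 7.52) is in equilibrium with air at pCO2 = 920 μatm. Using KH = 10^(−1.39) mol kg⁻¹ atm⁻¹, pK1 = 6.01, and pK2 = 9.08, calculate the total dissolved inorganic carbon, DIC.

DIC = 1.28 mmol/kg

[CO2*] = KH · pCO2 = 10^(−1.39) × 920×10^-6 = 3.748×10^-5 mol/kg
α₀ = 1/(1 + K1/[H⁺] + K1K2/[H⁺]²) = 1/(1 + 10^+1.51 + 10^-0.05) = 0.02920
DIC = [CO2*]/α₀ = 3.748×10^-5 / 0.02920 = 1.28 mmol/kg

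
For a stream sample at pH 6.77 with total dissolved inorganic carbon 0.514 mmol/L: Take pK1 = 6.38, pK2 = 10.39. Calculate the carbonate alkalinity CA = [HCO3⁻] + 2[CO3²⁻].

CA = 0.365 mmol/L

CA = [HCO3⁻] + 2[CO3²⁻] = (α₁ + 2α₂)·DIC
At pH 6.77: [H⁺]/K1 = 10^-0.39 = 0.40738, K2/[H⁺] = 10^-3.62 = 0.00023988
α₁ = 1/(1 + 0.40738 + 0.00023988) = 1/1.4076 = 0.7104; α₂ = α₁·K2/[H⁺] = 0.0001704
α₁ + 2α₂ = 0.7108
CA = 0.7108 × 0.514 = 0.365 mmol/L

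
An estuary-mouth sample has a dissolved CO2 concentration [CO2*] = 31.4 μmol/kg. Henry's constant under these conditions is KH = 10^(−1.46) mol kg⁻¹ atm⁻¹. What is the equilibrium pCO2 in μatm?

pCO2 = 906 μatm

KH = 10^(−1.46) = 3.467×10^-2 mol kg⁻¹ atm⁻¹
pCO2 = [CO2*]/KH = 31.4×10^-6 / 3.467×10^-2 = 9.06×10^-4 atm = 906 μatm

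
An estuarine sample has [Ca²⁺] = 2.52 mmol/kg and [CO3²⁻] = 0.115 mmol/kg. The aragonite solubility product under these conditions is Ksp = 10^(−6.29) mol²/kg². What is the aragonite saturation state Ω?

Ω = 0.565

Ksp = 10^(−6.29) = 5.129×10^-7
Ω = [Ca²⁺][CO3²⁻]/Ksp = (2.52×10^-3)(0.115×10^-3) / 5.129×10^-7 = 0.565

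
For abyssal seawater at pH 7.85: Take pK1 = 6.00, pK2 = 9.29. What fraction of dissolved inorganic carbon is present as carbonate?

α₂ = 0.0346

α₂ = 1 / (1 + [H⁺]/K2 + [H⁺]²/(K1K2)) = 1 / (1 + 10^+1.44 + 10^-0.41)
   = 1 / (1 + 27.542 + 0.38905) = 1/28.931 = 0.03456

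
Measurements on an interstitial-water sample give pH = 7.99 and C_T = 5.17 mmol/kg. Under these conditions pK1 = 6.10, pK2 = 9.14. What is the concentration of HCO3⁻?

α₁ = 1 / (1 + [H⁺]/K1 + K2/[H⁺]) = 1 / (1 + 10^-1.89 + 10^-1.15)
   = 1 / (1 + 0.012882 + 0.070795) = 1/1.0837 = 0.9228
[HCO3⁻] = α₁ × DIC = 0.9228 × 5.17 = 4.77 mmol/kg

[HCO3⁻] = 4.77 mmol/kg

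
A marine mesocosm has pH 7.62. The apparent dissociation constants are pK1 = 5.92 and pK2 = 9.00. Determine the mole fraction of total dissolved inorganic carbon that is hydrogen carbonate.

α₁ = 1 / (1 + [H⁺]/K1 + K2/[H⁺]) = 1 / (1 + 10^-1.70 + 10^-1.38)
   = 1 / (1 + 0.019953 + 0.041687) = 1/1.0616 = 0.9419

α₁ = 0.942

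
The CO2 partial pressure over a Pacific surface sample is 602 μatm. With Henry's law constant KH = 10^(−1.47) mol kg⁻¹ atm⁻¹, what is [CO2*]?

KH = 10^(−1.47) = 3.388×10^-2 mol kg⁻¹ atm⁻¹
[CO2*] = KH · pCO2 = 3.388×10^-2 × 602×10^-6 atm = 2.04×10^-5 mol/kg

[CO2*] = 20.4 μmol/kg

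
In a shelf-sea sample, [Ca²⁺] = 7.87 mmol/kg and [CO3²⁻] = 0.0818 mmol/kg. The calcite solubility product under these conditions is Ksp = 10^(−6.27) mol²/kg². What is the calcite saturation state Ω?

Ω = 1.20

Ksp = 10^(−6.27) = 5.370×10^-7
Ω = [Ca²⁺][CO3²⁻]/Ksp = (7.87×10^-3)(0.0818×10^-3) / 5.370×10^-7 = 1.20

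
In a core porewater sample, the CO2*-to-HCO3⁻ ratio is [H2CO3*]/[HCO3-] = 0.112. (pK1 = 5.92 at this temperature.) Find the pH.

From K1 = [H⁺][HCO3-]/[H2CO3*]:  pH = pK1 − log₁₀([H2CO3*]/[HCO3-])
log₁₀(0.112) = -0.951
pH = 5.92 − (-0.951) = 6.87

pH = 6.87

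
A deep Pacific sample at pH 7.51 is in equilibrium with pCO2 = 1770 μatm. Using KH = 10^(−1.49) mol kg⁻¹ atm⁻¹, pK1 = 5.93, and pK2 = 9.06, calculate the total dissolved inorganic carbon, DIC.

DIC = 2.30 mmol/kg

[CO2*] = KH · pCO2 = 10^(−1.49) × 1770×10^-6 = 5.728×10^-5 mol/kg
α₀ = 1/(1 + K1/[H⁺] + K1K2/[H⁺]²) = 1/(1 + 10^+1.58 + 10^+0.03) = 0.02494
DIC = [CO2*]/α₀ = 5.728×10^-5 / 0.02494 = 2.30 mmol/kg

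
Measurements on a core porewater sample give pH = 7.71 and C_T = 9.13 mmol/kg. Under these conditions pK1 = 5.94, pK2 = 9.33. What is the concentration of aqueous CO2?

[CO2*] = 0.149 mmol/kg

α₀ = 1 / (1 + K1/[H⁺] + K1K2/[H⁺]²) = 1 / (1 + 10^+1.77 + 10^+0.15)
   = 1 / (1 + 58.884 + 1.4125) = 1/61.297 = 0.01631
[CO2*] = α₀ × DIC = 0.01631 × 9.13 = 0.149 mmol/kg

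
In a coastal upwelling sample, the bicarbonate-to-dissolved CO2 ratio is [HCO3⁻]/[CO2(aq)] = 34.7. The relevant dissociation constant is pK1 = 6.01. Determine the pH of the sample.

From K1 = [H⁺][HCO3⁻]/[CO2(aq)]:  pH = pK1 + log₁₀([HCO3⁻]/[CO2(aq)])
log₁₀(34.7) = +1.540
pH = 6.01 + (+1.540) = 7.55

pH = 7.55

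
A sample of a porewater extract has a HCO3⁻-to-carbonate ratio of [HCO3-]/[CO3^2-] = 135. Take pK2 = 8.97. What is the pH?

From K2 = [H⁺][CO3^2-]/[HCO3-]:  pH = pK2 − log₁₀([HCO3-]/[CO3^2-])
log₁₀(135) = +2.130
pH = 8.97 − (+2.130) = 6.84

pH = 6.84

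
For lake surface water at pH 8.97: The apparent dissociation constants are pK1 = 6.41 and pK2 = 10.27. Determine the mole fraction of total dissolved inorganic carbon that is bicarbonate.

α₁ = 0.950

α₁ = 1 / (1 + [H⁺]/K1 + K2/[H⁺]) = 1 / (1 + 10^-2.56 + 10^-1.30)
   = 1 / (1 + 0.0027542 + 0.050119) = 1/1.0529 = 0.9498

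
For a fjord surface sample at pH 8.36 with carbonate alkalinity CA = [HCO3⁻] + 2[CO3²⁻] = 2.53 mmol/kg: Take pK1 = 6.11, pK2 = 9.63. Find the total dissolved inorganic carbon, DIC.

DIC = 2.42 mmol/kg

CA = [HCO3⁻] + 2[CO3²⁻] = (α₁ + 2α₂)·DIC
At pH 8.36: [H⁺]/K1 = 10^-2.25 = 0.0056234, K2/[H⁺] = 10^-1.27 = 0.053703
α₁ = 1/(1 + 0.0056234 + 0.053703) = 1/1.0593 = 0.9440; α₂ = α₁·K2/[H⁺] = 0.05070
α₁ + 2α₂ = 1.0454
DIC = CA / (α₁ + 2α₂) = 2.53 / 1.0454 = 2.42 mmol/kg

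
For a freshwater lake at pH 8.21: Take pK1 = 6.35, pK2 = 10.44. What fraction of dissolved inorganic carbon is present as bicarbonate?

α₁ = 0.981

α₁ = 1 / (1 + [H⁺]/K1 + K2/[H⁺]) = 1 / (1 + 10^-1.86 + 10^-2.23)
   = 1 / (1 + 0.013804 + 0.0058884) = 1/1.0197 = 0.9807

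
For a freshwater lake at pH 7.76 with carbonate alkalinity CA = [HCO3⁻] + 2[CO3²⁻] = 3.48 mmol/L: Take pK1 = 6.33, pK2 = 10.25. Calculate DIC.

CA = [HCO3⁻] + 2[CO3²⁻] = (α₁ + 2α₂)·DIC
At pH 7.76: [H⁺]/K1 = 10^-1.43 = 0.037154, K2/[H⁺] = 10^-2.49 = 0.0032359
α₁ = 1/(1 + 0.037154 + 0.0032359) = 1/1.0404 = 0.9612; α₂ = α₁·K2/[H⁺] = 0.003110
α₁ + 2α₂ = 0.9674
DIC = CA / (α₁ + 2α₂) = 3.48 / 0.9674 = 3.60 mmol/L

DIC = 3.60 mmol/L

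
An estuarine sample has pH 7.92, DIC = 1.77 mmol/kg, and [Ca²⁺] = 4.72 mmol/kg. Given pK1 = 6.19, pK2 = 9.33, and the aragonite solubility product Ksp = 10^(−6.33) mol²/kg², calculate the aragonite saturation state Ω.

α₂ = 1 / (1 + [H⁺]/K2 + [H⁺]²/(K1K2)) = 1 / (1 + 10^+1.41 + 10^-0.32)
   = 1 / (1 + 25.704 + 0.47863) = 1/27.183 = 0.03679
[CO3²⁻] = α₂ × DIC = 0.03679 × 1.77 = 0.06512 mmol/kg
Ksp = 10^(−6.33) = 4.677×10^-7
Ω = [Ca²⁺][CO3²⁻]/Ksp = (4.72×10^-3)(6.512×10^-5) / 4.677×10^-7 = 0.657

Ω = 0.657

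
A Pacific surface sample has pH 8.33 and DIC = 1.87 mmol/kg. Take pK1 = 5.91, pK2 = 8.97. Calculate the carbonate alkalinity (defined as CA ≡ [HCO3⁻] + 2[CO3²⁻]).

CA = 2.21 mmol/kg

CA = [HCO3⁻] + 2[CO3²⁻] = (α₁ + 2α₂)·DIC
At pH 8.33: [H⁺]/K1 = 10^-2.42 = 0.0038019, K2/[H⁺] = 10^-0.64 = 0.22909
α₁ = 1/(1 + 0.0038019 + 0.22909) = 1/1.2329 = 0.8111; α₂ = α₁·K2/[H⁺] = 0.1858
α₁ + 2α₂ = 1.1827
CA = 1.1827 × 1.87 = 2.21 mmol/kg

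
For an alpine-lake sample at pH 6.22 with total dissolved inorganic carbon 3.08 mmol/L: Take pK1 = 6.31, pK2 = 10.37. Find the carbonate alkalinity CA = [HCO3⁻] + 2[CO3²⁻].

CA = 1.38 mmol/L

CA = [HCO3⁻] + 2[CO3²⁻] = (α₁ + 2α₂)·DIC
At pH 6.22: [H⁺]/K1 = 10^0.09 = 1.2303, K2/[H⁺] = 10^-4.15 = 7.0795×10^-5
α₁ = 1/(1 + 1.2303 + 7.0795×10^-5) = 1/2.2303 = 0.4484; α₂ = α₁·K2/[H⁺] = 3.174×10^-5
α₁ + 2α₂ = 0.4484
CA = 0.4484 × 3.08 = 1.38 mmol/L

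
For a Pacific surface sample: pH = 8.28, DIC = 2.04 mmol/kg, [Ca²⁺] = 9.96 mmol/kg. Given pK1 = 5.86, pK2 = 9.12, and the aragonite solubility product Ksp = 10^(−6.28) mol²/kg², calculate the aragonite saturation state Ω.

α₂ = 1 / (1 + [H⁺]/K2 + [H⁺]²/(K1K2)) = 1 / (1 + 10^+0.84 + 10^-1.58)
   = 1 / (1 + 6.9183 + 0.026303) = 1/7.9446 = 0.1259
[CO3²⁻] = α₂ × DIC = 0.1259 × 2.04 = 0.2568 mmol/kg
Ksp = 10^(−6.28) = 5.248×10^-7
Ω = [Ca²⁺][CO3²⁻]/Ksp = (9.96×10^-3)(2.568×10^-4) / 5.248×10^-7 = 4.87

Ω = 4.87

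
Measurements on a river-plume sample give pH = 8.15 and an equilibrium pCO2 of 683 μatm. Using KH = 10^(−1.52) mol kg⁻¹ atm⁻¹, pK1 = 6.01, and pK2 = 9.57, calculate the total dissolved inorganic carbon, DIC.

[CO2*] = KH · pCO2 = 10^(−1.52) × 683×10^-6 = 2.063×10^-5 mol/kg
α₀ = 1/(1 + K1/[H⁺] + K1K2/[H⁺]²) = 1/(1 + 10^+2.14 + 10^+0.72) = 0.006931
DIC = [CO2*]/α₀ = 2.063×10^-5 / 0.006931 = 2.98 mmol/kg

DIC = 2.98 mmol/kg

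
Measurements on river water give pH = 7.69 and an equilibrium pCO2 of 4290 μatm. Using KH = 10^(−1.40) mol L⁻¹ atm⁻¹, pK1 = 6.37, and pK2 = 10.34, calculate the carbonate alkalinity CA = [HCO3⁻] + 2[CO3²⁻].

[CO2*] = KH · pCO2 = 10^(−1.40) × 4290×10^-6 = 1.708×10^-4 mol/L
α₀ = 1/(1 + K1/[H⁺] + K1K2/[H⁺]²) = 1/(1 + 10^+1.32 + 10^-1.33) = 0.04558
DIC = [CO2*]/α₀ = 1.708×10^-4 / 0.04558 = 3.747 mmol/L
CA = (α₁ + 2α₂)·DIC = (0.9523 + 2×0.002132) × 3.747 = 3.58 mmol/L

CA = 3.58 mmol/L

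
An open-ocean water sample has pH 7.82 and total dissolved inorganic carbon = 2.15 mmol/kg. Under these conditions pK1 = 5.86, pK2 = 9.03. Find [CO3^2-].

α₂ = 1 / (1 + [H⁺]/K2 + [H⁺]²/(K1K2)) = 1 / (1 + 10^+1.21 + 10^-0.75)
   = 1 / (1 + 16.218 + 0.17783) = 1/17.396 = 0.05748
[CO3²⁻] = α₂ × DIC = 0.05748 × 2.15 = 0.124 mmol/kg

[CO3²⁻] = 0.124 mmol/kg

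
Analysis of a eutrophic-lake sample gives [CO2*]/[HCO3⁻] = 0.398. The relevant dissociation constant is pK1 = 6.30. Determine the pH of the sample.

pH = 6.70

From K1 = [H⁺][HCO3⁻]/[CO2*]:  pH = pK1 − log₁₀([CO2*]/[HCO3⁻])
log₁₀(0.398) = -0.400
pH = 6.30 − (-0.400) = 6.70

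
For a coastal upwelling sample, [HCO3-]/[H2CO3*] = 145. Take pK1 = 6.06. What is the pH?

From K1 = [H⁺][HCO3-]/[H2CO3*]:  pH = pK1 + log₁₀([HCO3-]/[H2CO3*])
log₁₀(145) = +2.161
pH = 6.06 + (+2.161) = 8.22

pH = 8.22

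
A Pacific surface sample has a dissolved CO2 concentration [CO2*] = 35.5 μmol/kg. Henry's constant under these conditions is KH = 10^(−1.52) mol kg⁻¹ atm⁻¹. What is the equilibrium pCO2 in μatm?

KH = 10^(−1.52) = 3.020×10^-2 mol kg⁻¹ atm⁻¹
pCO2 = [CO2*]/KH = 35.5×10^-6 / 3.020×10^-2 = 1.18×10^-3 atm = 1180 μatm

pCO2 = 1180 μatm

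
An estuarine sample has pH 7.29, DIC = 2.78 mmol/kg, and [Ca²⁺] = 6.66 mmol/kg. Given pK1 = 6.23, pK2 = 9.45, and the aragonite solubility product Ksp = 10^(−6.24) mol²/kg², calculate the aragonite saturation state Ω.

α₂ = 1 / (1 + [H⁺]/K2 + [H⁺]²/(K1K2)) = 1 / (1 + 10^+2.16 + 10^+1.10)
   = 1 / (1 + 144.54 + 12.589) = 1/158.13 = 0.006324
[CO3²⁻] = α₂ × DIC = 0.006324 × 2.78 = 0.01758 mmol/kg = 17.58 μmol/kg
Ksp = 10^(−6.24) = 5.754×10^-7
Ω = [Ca²⁺][CO3²⁻]/Ksp = (6.66×10^-3)(1.758×10^-5) / 5.754×10^-7 = 0.203

Ω = 0.203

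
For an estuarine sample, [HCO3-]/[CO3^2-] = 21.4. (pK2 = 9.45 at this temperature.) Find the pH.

From K2 = [H⁺][CO3^2-]/[HCO3-]:  pH = pK2 − log₁₀([HCO3-]/[CO3^2-])
log₁₀(21.4) = +1.330
pH = 9.45 − (+1.330) = 8.12

pH = 8.12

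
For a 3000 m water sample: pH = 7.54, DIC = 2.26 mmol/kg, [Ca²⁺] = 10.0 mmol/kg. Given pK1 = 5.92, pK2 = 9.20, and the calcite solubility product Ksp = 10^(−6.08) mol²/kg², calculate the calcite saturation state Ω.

Ω = 0.568

α₂ = 1 / (1 + [H⁺]/K2 + [H⁺]²/(K1K2)) = 1 / (1 + 10^+1.66 + 10^+0.04)
   = 1 / (1 + 45.709 + 1.0965) = 1/47.805 = 0.02092
[CO3²⁻] = α₂ × DIC = 0.02092 × 2.26 = 0.04728 mmol/kg
Ksp = 10^(−6.08) = 8.318×10^-7
Ω = [Ca²⁺][CO3²⁻]/Ksp = (10.0×10^-3)(4.728×10^-5) / 8.318×10^-7 = 0.568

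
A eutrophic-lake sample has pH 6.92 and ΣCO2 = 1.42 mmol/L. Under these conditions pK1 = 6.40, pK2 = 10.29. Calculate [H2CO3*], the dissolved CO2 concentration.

[CO2*] = 0.329 mmol/L

α₀ = 1 / (1 + K1/[H⁺] + K1K2/[H⁺]²) = 1 / (1 + 10^+0.52 + 10^-2.85)
   = 1 / (1 + 3.3113 + 0.0014125) = 1/4.3127 = 0.2319
[CO2*] = α₀ × DIC = 0.2319 × 1.42 = 0.329 mmol/L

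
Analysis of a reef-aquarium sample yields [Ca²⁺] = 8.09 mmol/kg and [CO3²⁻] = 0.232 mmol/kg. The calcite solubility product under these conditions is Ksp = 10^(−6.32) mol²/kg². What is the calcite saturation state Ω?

Ω = 3.92

Ksp = 10^(−6.32) = 4.786×10^-7
Ω = [Ca²⁺][CO3²⁻]/Ksp = (8.09×10^-3)(0.232×10^-3) / 4.786×10^-7 = 3.92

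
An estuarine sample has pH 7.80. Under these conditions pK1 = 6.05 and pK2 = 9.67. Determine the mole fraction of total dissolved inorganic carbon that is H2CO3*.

α₀ = 0.0172

α₀ = 1 / (1 + K1/[H⁺] + K1K2/[H⁺]²) = 1 / (1 + 10^+1.75 + 10^-0.12)
   = 1 / (1 + 56.234 + 0.75858) = 1/57.993 = 0.01724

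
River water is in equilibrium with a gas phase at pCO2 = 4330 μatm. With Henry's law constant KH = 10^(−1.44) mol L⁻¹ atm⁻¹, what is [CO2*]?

[CO2*] = 157 μmol/L

KH = 10^(−1.44) = 3.631×10^-2 mol L⁻¹ atm⁻¹
[CO2*] = KH · pCO2 = 3.631×10^-2 × 4330×10^-6 atm = 1.57×10^-4 mol/L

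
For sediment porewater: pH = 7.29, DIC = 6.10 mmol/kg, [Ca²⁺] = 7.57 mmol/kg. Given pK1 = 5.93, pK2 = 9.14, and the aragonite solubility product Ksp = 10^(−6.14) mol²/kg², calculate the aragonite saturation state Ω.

Ω = 0.851

α₂ = 1 / (1 + [H⁺]/K2 + [H⁺]²/(K1K2)) = 1 / (1 + 10^+1.85 + 10^+0.49)
   = 1 / (1 + 70.795 + 3.0903) = 1/74.885 = 0.01335
[CO3²⁻] = α₂ × DIC = 0.01335 × 6.10 = 0.08146 mmol/kg
Ksp = 10^(−6.14) = 7.244×10^-7
Ω = [Ca²⁺][CO3²⁻]/Ksp = (7.57×10^-3)(8.146×10^-5) / 7.244×10^-7 = 0.851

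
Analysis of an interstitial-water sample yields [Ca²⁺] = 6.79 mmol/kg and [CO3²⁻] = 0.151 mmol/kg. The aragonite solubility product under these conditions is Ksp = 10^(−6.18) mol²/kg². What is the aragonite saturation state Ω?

Ksp = 10^(−6.18) = 6.607×10^-7
Ω = [Ca²⁺][CO3²⁻]/Ksp = (6.79×10^-3)(0.151×10^-3) / 6.607×10^-7 = 1.55

Ω = 1.55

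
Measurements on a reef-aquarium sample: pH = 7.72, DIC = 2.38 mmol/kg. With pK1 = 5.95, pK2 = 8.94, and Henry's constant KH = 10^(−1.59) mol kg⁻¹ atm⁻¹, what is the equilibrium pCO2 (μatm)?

α₀ = 1 / (1 + K1/[H⁺] + K1K2/[H⁺]²) = 1 / (1 + 10^+1.77 + 10^+0.55)
   = 1 / (1 + 58.884 + 3.5481) = 1/63.432 = 0.01576
[CO2*] = α₀ × DIC = 0.01576 × 2.38 = 0.03752 mmol/kg
pCO2 = [CO2*]/KH = 3.752×10^-5 / 2.570×10^-2 = 1460 μatm

pCO2 = 1460 μatm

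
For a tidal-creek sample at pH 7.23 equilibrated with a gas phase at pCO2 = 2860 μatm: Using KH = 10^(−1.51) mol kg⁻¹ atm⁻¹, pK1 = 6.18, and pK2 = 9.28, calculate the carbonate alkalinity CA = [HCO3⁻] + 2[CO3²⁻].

[CO2*] = KH · pCO2 = 10^(−1.51) × 2860×10^-6 = 8.838×10^-5 mol/kg
α₀ = 1/(1 + K1/[H⁺] + K1K2/[H⁺]²) = 1/(1 + 10^+1.05 + 10^-1.00) = 0.08117
DIC = [CO2*]/α₀ = 8.838×10^-5 / 0.08117 = 1.089 mmol/kg
CA = (α₁ + 2α₂)·DIC = (0.9107 + 2×0.008117) × 1.089 = 1.01 mmol/kg

CA = 1.01 mmol/kg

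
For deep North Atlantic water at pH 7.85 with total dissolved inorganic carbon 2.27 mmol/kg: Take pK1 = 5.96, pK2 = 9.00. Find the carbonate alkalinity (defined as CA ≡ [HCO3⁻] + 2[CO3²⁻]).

CA = 2.39 mmol/kg

CA = [HCO3⁻] + 2[CO3²⁻] = (α₁ + 2α₂)·DIC
At pH 7.85: [H⁺]/K1 = 10^-1.89 = 0.012882, K2/[H⁺] = 10^-1.15 = 0.070795
α₁ = 1/(1 + 0.012882 + 0.070795) = 1/1.0837 = 0.9228; α₂ = α₁·K2/[H⁺] = 0.06533
α₁ + 2α₂ = 1.0534
CA = 1.0534 × 2.27 = 2.39 mmol/kg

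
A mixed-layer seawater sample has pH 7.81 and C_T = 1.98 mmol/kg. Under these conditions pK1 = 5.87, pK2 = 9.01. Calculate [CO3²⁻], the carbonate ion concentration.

α₂ = 1 / (1 + [H⁺]/K2 + [H⁺]²/(K1K2)) = 1 / (1 + 10^+1.20 + 10^-0.74)
   = 1 / (1 + 15.849 + 0.18197) = 1/17.031 = 0.05872
[CO3²⁻] = α₂ × DIC = 0.05872 × 1.98 = 0.116 mmol/kg

[CO3²⁻] = 0.116 mmol/kg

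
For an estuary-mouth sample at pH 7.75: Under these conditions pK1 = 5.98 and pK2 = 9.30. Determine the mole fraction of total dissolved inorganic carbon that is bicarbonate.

α₁ = 1 / (1 + [H⁺]/K1 + K2/[H⁺]) = 1 / (1 + 10^-1.77 + 10^-1.55)
   = 1 / (1 + 0.016982 + 0.028184) = 1/1.0452 = 0.9568

α₁ = 0.957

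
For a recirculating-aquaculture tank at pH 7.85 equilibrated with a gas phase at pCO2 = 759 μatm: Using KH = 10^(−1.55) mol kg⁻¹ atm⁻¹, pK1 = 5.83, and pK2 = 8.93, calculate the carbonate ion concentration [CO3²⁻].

[CO2*] = KH · pCO2 = 10^(−1.55) × 759×10^-6 = 2.139×10^-5 mol/kg
α₀ = 1/(1 + K1/[H⁺] + K1K2/[H⁺]²) = 1/(1 + 10^+2.02 + 10^+0.94) = 0.008740
DIC = [CO2*]/α₀ = 2.139×10^-5 / 0.008740 = 2.448 mmol/kg
[CO3²⁻] = α₂·DIC; α₂ = 0.07612, so [CO3²⁻] = 0.07612 × 2.448 = 0.186 mmol/kg

[CO3²⁻] = 0.186 mmol/kg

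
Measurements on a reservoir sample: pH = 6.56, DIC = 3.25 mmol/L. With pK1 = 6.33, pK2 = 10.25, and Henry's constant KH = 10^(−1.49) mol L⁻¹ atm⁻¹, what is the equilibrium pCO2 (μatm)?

α₀ = 1 / (1 + K1/[H⁺] + K1K2/[H⁺]²) = 1 / (1 + 10^+0.23 + 10^-3.46)
   = 1 / (1 + 1.6982 + 0.00034674) = 1/2.6986 = 0.3706
[CO2*] = α₀ × DIC = 0.3706 × 3.25 = 1.204 mmol/L
pCO2 = [CO2*]/KH = 1.204×10^-3 / 3.236×10^-2 = 3.72×10^4 μatm

pCO2 = 3.72×10^4 μatm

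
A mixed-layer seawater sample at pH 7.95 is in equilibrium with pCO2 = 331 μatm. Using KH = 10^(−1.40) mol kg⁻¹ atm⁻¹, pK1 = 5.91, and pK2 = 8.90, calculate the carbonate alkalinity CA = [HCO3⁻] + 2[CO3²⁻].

CA = 1.77 mmol/kg

[CO2*] = KH · pCO2 = 10^(−1.40) × 331×10^-6 = 1.318×10^-5 mol/kg
α₀ = 1/(1 + K1/[H⁺] + K1K2/[H⁺]²) = 1/(1 + 10^+2.04 + 10^+1.09) = 0.008133
DIC = [CO2*]/α₀ = 1.318×10^-5 / 0.008133 = 1.620 mmol/kg
CA = (α₁ + 2α₂)·DIC = (0.8918 + 2×0.1001) × 1.620 = 1.77 mmol/kg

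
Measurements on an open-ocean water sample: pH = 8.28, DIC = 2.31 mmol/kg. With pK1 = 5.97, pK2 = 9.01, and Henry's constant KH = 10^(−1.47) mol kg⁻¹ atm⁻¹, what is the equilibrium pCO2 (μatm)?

pCO2 = 280 μatm

α₀ = 1 / (1 + K1/[H⁺] + K1K2/[H⁺]²) = 1 / (1 + 10^+2.31 + 10^+1.58)
   = 1 / (1 + 204.17 + 38.019) = 1/243.19 = 0.004112
[CO2*] = α₀ × DIC = 0.004112 × 2.31 = 0.009499 mmol/kg = 9.499 μmol/kg
pCO2 = [CO2*]/KH = 9.499×10^-6 / 3.388×10^-2 = 280 μatm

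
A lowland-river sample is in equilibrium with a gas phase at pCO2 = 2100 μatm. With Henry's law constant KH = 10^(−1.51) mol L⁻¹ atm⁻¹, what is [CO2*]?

KH = 10^(−1.51) = 3.090×10^-2 mol L⁻¹ atm⁻¹
[CO2*] = KH · pCO2 = 3.090×10^-2 × 2100×10^-6 atm = 6.49×10^-5 mol/L

[CO2*] = 64.9 μmol/L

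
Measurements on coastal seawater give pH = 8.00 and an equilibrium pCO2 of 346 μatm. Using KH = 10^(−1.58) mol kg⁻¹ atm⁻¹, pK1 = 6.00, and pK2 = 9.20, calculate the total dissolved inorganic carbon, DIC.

DIC = 0.977 mmol/kg

[CO2*] = KH · pCO2 = 10^(−1.58) × 346×10^-6 = 9.101×10^-6 mol/kg
α₀ = 1/(1 + K1/[H⁺] + K1K2/[H⁺]²) = 1/(1 + 10^+2.00 + 10^+0.80) = 0.009319
DIC = [CO2*]/α₀ = 9.101×10^-6 / 0.009319 = 0.977 mmol/kg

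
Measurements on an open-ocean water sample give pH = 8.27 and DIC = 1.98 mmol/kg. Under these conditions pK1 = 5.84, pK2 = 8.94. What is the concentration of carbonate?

[CO3²⁻] = 0.348 mmol/kg

α₂ = 1 / (1 + [H⁺]/K2 + [H⁺]²/(K1K2)) = 1 / (1 + 10^+0.67 + 10^-1.76)
   = 1 / (1 + 4.6774 + 0.017378) = 1/5.6947 = 0.1756
[CO3²⁻] = α₂ × DIC = 0.1756 × 1.98 = 0.348 mmol/kg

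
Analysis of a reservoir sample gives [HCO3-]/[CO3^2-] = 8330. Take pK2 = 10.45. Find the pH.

pH = 6.53

From K2 = [H⁺][CO3^2-]/[HCO3-]:  pH = pK2 − log₁₀([HCO3-]/[CO3^2-])
log₁₀(8330) = +3.921
pH = 10.45 − (+3.921) = 6.53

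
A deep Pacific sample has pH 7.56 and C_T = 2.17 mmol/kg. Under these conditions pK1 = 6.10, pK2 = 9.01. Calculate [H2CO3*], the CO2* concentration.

[CO2*] = 0.0703 mmol/kg

α₀ = 1 / (1 + K1/[H⁺] + K1K2/[H⁺]²) = 1 / (1 + 10^+1.46 + 10^+0.01)
   = 1 / (1 + 28.840 + 1.0233) = 1/30.864 = 0.03240
[CO2*] = α₀ × DIC = 0.03240 × 2.17 = 0.0703 mmol/kg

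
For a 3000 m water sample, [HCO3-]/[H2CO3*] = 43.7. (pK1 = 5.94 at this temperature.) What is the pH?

pH = 7.58

From K1 = [H⁺][HCO3-]/[H2CO3*]:  pH = pK1 + log₁₀([HCO3-]/[H2CO3*])
log₁₀(43.7) = +1.640
pH = 5.94 + (+1.640) = 7.58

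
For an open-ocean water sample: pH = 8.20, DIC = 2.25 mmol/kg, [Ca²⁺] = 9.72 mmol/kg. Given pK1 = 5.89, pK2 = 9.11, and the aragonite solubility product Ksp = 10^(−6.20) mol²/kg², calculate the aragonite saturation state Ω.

α₂ = 1 / (1 + [H⁺]/K2 + [H⁺]²/(K1K2)) = 1 / (1 + 10^+0.91 + 10^-1.40)
   = 1 / (1 + 8.1283 + 0.039811) = 1/9.1681 = 0.1091
[CO3²⁻] = α₂ × DIC = 0.1091 × 2.25 = 0.2454 mmol/kg
Ksp = 10^(−6.20) = 6.310×10^-7
Ω = [Ca²⁺][CO3²⁻]/Ksp = (9.72×10^-3)(2.454×10^-4) / 6.310×10^-7 = 3.78

Ω = 3.78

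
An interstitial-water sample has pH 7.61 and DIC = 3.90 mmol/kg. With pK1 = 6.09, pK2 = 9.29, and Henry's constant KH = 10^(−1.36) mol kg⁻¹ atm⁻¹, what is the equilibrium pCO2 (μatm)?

α₀ = 1 / (1 + K1/[H⁺] + K1K2/[H⁺]²) = 1 / (1 + 10^+1.52 + 10^-0.16)
   = 1 / (1 + 33.113 + 0.69183) = 1/34.805 = 0.02873
[CO2*] = α₀ × DIC = 0.02873 × 3.90 = 0.1121 mmol/kg
pCO2 = [CO2*]/KH = 1.121×10^-4 / 4.365×10^-2 = 2570 μatm

pCO2 = 2570 μatm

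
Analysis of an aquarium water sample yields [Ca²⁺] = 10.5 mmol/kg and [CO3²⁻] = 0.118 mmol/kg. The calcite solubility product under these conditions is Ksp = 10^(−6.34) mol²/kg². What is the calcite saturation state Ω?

Ω = 2.71

Ksp = 10^(−6.34) = 4.571×10^-7
Ω = [Ca²⁺][CO3²⁻]/Ksp = (10.5×10^-3)(0.118×10^-3) / 4.571×10^-7 = 2.71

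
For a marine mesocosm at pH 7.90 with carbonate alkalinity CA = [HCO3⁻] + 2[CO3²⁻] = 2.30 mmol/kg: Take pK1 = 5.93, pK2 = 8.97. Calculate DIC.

DIC = 2.15 mmol/kg

CA = [HCO3⁻] + 2[CO3²⁻] = (α₁ + 2α₂)·DIC
At pH 7.90: [H⁺]/K1 = 10^-1.97 = 0.010715, K2/[H⁺] = 10^-1.07 = 0.085114
α₁ = 1/(1 + 0.010715 + 0.085114) = 1/1.0958 = 0.9126; α₂ = α₁·K2/[H⁺] = 0.07767
α₁ + 2α₂ = 1.0679
DIC = CA / (α₁ + 2α₂) = 2.30 / 1.0679 = 2.15 mmol/kg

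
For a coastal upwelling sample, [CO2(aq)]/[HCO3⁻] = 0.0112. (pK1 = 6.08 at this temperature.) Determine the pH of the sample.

pH = 8.03

From K1 = [H⁺][HCO3⁻]/[CO2(aq)]:  pH = pK1 − log₁₀([CO2(aq)]/[HCO3⁻])
log₁₀(0.0112) = -1.951
pH = 6.08 − (-1.951) = 8.03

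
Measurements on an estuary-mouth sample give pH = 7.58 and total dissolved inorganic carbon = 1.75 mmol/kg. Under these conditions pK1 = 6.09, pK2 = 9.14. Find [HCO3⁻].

α₁ = 1 / (1 + [H⁺]/K1 + K2/[H⁺]) = 1 / (1 + 10^-1.49 + 10^-1.56)
   = 1 / (1 + 0.032359 + 0.027542) = 1/1.0599 = 0.9435
[HCO3⁻] = α₁ × DIC = 0.9435 × 1.75 = 1.65 mmol/kg

[HCO3⁻] = 1.65 mmol/kg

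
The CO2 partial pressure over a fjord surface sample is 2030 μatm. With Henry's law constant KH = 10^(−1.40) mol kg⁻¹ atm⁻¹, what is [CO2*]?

[CO2*] = 80.8 μmol/kg

KH = 10^(−1.40) = 3.981×10^-2 mol kg⁻¹ atm⁻¹
[CO2*] = KH · pCO2 = 3.981×10^-2 × 2030×10^-6 atm = 8.08×10^-5 mol/kg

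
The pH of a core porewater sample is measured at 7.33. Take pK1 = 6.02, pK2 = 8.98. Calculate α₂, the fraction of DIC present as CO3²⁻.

α₂ = 0.0209

α₂ = 1 / (1 + [H⁺]/K2 + [H⁺]²/(K1K2)) = 1 / (1 + 10^+1.65 + 10^+0.34)
   = 1 / (1 + 44.668 + 2.1878) = 1/47.856 = 0.02090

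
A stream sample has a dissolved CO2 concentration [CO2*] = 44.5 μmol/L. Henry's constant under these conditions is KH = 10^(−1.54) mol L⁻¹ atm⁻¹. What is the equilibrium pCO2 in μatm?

pCO2 = 1540 μatm

KH = 10^(−1.54) = 2.884×10^-2 mol L⁻¹ atm⁻¹
pCO2 = [CO2*]/KH = 44.5×10^-6 / 2.884×10^-2 = 1.54×10^-3 atm = 1540 μatm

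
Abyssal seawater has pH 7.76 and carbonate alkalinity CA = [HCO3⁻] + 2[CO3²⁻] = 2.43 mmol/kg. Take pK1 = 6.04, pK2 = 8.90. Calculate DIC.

CA = [HCO3⁻] + 2[CO3²⁻] = (α₁ + 2α₂)·DIC
At pH 7.76: [H⁺]/K1 = 10^-1.72 = 0.019055, K2/[H⁺] = 10^-1.14 = 0.072444
α₁ = 1/(1 + 0.019055 + 0.072444) = 1/1.0915 = 0.9162; α₂ = α₁·K2/[H⁺] = 0.06637
α₁ + 2α₂ = 1.0489
DIC = CA / (α₁ + 2α₂) = 2.43 / 1.0489 = 2.32 mmol/kg

DIC = 2.32 mmol/kg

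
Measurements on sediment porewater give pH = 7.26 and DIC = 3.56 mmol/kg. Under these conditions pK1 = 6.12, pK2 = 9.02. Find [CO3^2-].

[CO3²⁻] = 0.0568 mmol/kg

α₂ = 1 / (1 + [H⁺]/K2 + [H⁺]²/(K1K2)) = 1 / (1 + 10^+1.76 + 10^+0.62)
   = 1 / (1 + 57.544 + 4.1687) = 1/62.713 = 0.01595
[CO3²⁻] = α₂ × DIC = 0.01595 × 3.56 = 0.0568 mmol/kg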